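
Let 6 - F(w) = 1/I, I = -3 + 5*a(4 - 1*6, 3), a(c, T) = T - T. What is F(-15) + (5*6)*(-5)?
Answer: -431/3 ≈ -143.67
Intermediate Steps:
a(c, T) = 0
I = -3 (I = -3 + 5*0 = -3 + 0 = -3)
F(w) = 19/3 (F(w) = 6 - 1/(-3) = 6 - 1*(-1/3) = 6 + 1/3 = 19/3)
F(-15) + (5*6)*(-5) = 19/3 + (5*6)*(-5) = 19/3 + 30*(-5) = 19/3 - 150 = -431/3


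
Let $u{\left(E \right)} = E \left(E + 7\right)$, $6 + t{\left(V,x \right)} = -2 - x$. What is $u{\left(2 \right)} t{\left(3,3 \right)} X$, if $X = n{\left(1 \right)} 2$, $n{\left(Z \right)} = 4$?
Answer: $-1584$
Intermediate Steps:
$t{\left(V,x \right)} = -8 - x$ ($t{\left(V,x \right)} = -6 - \left(2 + x\right) = -8 - x$)
$X = 8$ ($X = 4 \cdot 2 = 8$)
$u{\left(E \right)} = E \left(7 + E\right)$
$u{\left(2 \right)} t{\left(3,3 \right)} X = 2 \left(7 + 2\right) \left(-8 - 3\right) 8 = 2 \cdot 9 \left(-8 - 3\right) 8 = 18 \left(-11\right) 8 = \left(-198\right) 8 = -1584$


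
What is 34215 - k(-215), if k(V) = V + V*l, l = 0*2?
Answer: 34430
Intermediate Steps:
l = 0
k(V) = V (k(V) = V + V*0 = V + 0 = V)
34215 - k(-215) = 34215 - 1*(-215) = 34215 + 215 = 34430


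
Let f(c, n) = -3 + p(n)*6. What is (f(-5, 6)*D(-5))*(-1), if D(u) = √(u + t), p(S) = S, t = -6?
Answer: -33*I*√11 ≈ -109.45*I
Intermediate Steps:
f(c, n) = -3 + 6*n (f(c, n) = -3 + n*6 = -3 + 6*n)
D(u) = √(-6 + u) (D(u) = √(u - 6) = √(-6 + u))
(f(-5, 6)*D(-5))*(-1) = ((-3 + 6*6)*√(-6 - 5))*(-1) = ((-3 + 36)*√(-11))*(-1) = (33*(I*√11))*(-1) = (33*I*√11)*(-1) = -33*I*√11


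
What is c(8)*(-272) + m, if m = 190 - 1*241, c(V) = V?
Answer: -2227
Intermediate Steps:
m = -51 (m = 190 - 241 = -51)
c(8)*(-272) + m = 8*(-272) - 51 = -2176 - 51 = -2227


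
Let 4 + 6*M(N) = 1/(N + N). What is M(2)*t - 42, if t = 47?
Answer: -571/8 ≈ -71.375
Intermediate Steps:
M(N) = -⅔ + 1/(12*N) (M(N) = -⅔ + 1/(6*(N + N)) = -⅔ + 1/(6*((2*N))) = -⅔ + (1/(2*N))/6 = -⅔ + 1/(12*N))
M(2)*t - 42 = ((1/12)*(1 - 8*2)/2)*47 - 42 = ((1/12)*(½)*(1 - 16))*47 - 42 = ((1/12)*(½)*(-15))*47 - 42 = -5/8*47 - 42 = -235/8 - 42 = -571/8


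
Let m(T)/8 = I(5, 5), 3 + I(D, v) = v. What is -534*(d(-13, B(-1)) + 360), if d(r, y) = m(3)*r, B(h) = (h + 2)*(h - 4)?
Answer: -81168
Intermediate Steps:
I(D, v) = -3 + v
m(T) = 16 (m(T) = 8*(-3 + 5) = 8*2 = 16)
B(h) = (-4 + h)*(2 + h) (B(h) = (2 + h)*(-4 + h) = (-4 + h)*(2 + h))
d(r, y) = 16*r
-534*(d(-13, B(-1)) + 360) = -534*(16*(-13) + 360) = -534*(-208 + 360) = -534*152 = -81168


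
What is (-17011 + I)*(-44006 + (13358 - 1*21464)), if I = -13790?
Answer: 1605101712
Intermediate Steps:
(-17011 + I)*(-44006 + (13358 - 1*21464)) = (-17011 - 13790)*(-44006 + (13358 - 1*21464)) = -30801*(-44006 + (13358 - 21464)) = -30801*(-44006 - 8106) = -30801*(-52112) = 1605101712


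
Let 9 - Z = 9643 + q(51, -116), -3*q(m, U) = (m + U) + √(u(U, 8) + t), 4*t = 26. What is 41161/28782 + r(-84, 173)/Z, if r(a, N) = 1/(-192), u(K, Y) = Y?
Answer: 368401878405307/257606444568096 + √58/107403145536 ≈ 1.4301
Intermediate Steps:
t = 13/2 (t = (¼)*26 = 13/2 ≈ 6.5000)
r(a, N) = -1/192
q(m, U) = -U/3 - m/3 - √58/6 (q(m, U) = -((m + U) + √(8 + 13/2))/3 = -((U + m) + √(29/2))/3 = -((U + m) + √58/2)/3 = -(U + m + √58/2)/3 = -U/3 - m/3 - √58/6)
Z = -28967/3 + √58/6 (Z = 9 - (9643 + (-⅓*(-116) - ⅓*51 - √58/6)) = 9 - (9643 + (116/3 - 17 - √58/6)) = 9 - (9643 + (65/3 - √58/6)) = 9 - (28994/3 - √58/6) = 9 + (-28994/3 + √58/6) = -28967/3 + √58/6 ≈ -9654.4)
41161/28782 + r(-84, 173)/Z = 41161/28782 - 1/(192*(-28967/3 + √58/6))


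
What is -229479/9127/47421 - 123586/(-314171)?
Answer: 1618707342841/4120509436329 ≈ 0.39284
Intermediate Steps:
-229479/9127/47421 - 123586/(-314171) = -229479*1/9127*(1/47421) - 123586*(-1/314171) = -229479/9127*1/47421 + 123586/314171 = -76493/144270489 + 123586/314171 = 1618707342841/4120509436329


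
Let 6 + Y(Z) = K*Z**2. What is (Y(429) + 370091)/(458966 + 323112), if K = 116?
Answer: 21718841/782078 ≈ 27.771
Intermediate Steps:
Y(Z) = -6 + 116*Z**2
(Y(429) + 370091)/(458966 + 323112) = ((-6 + 116*429**2) + 370091)/(458966 + 323112) = ((-6 + 116*184041) + 370091)/782078 = ((-6 + 21348756) + 370091)*(1/782078) = (21348750 + 370091)*(1/782078) = 21718841*(1/782078) = 21718841/782078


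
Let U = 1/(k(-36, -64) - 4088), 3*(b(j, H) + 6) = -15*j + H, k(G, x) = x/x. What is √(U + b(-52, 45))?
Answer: √4493255974/4087 ≈ 16.401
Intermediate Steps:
k(G, x) = 1
b(j, H) = -6 - 5*j + H/3 (b(j, H) = -6 + (-15*j + H)/3 = -6 + (H - 15*j)/3 = -6 + (-5*j + H/3) = -6 - 5*j + H/3)
U = -1/4087 (U = 1/(1 - 4088) = 1/(-4087) = -1/4087 ≈ -0.00024468)
√(U + b(-52, 45)) = √(-1/4087 + (-6 - 5*(-52) + (⅓)*45)) = √(-1/4087 + (-6 + 260 + 15)) = √(-1/4087 + 269) = √(1099402/4087) = √4493255974/4087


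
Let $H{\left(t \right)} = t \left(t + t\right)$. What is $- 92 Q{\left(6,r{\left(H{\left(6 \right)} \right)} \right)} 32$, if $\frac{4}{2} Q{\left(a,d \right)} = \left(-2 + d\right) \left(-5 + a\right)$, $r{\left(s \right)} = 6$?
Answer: $-5888$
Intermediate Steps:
$H{\left(t \right)} = 2 t^{2}$ ($H{\left(t \right)} = t 2 t = 2 t^{2}$)
$Q{\left(a,d \right)} = \frac{\left(-5 + a\right) \left(-2 + d\right)}{2}$ ($Q{\left(a,d \right)} = \frac{\left(-2 + d\right) \left(-5 + a\right)}{2} = \frac{\left(-5 + a\right) \left(-2 + d\right)}{2}$)
$- 92 Q{\left(6,r{\left(H{\left(6 \right)} \right)} \right)} 32 = - 92 \left(5 - 6 - 15 + \frac{1}{2} \cdot 6 \cdot 6\right) 32 = - 92 \left(5 - 6 - 15 + 18\right) 32 = \left(-92\right) 2 \cdot 32 = \left(-184\right) 32 = -5888$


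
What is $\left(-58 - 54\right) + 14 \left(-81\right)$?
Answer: $-1246$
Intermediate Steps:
$\left(-58 - 54\right) + 14 \left(-81\right) = \left(-58 - 54\right) - 1134 = -112 - 1134 = -1246$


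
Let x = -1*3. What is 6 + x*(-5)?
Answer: 21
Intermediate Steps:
x = -3
6 + x*(-5) = 6 - 3*(-5) = 6 + 15 = 21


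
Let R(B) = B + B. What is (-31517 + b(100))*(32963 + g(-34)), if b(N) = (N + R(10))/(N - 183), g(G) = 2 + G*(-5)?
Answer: -86682187185/83 ≈ -1.0444e+9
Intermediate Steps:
R(B) = 2*B
g(G) = 2 - 5*G
b(N) = (20 + N)/(-183 + N) (b(N) = (N + 2*10)/(N - 183) = (N + 20)/(-183 + N) = (20 + N)/(-183 + N))
(-31517 + b(100))*(32963 + g(-34)) = (-31517 + (20 + 100)/(-183 + 100))*(32963 + (2 - 5*(-34))) = (-31517 + 120/(-83))*(32963 + (2 + 170)) = (-31517 - 1/83*120)*(32963 + 172) = (-31517 - 120/83)*33135 = -2616031/83*33135 = -86682187185/83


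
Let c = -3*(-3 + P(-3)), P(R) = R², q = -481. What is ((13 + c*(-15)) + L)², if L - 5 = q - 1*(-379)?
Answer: 34596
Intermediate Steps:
c = -18 (c = -3*(-3 + (-3)²) = -3*(-3 + 9) = -3*6 = -18)
L = -97 (L = 5 + (-481 - 1*(-379)) = 5 + (-481 + 379) = 5 - 102 = -97)
((13 + c*(-15)) + L)² = ((13 - 18*(-15)) - 97)² = ((13 + 270) - 97)² = (283 - 97)² = 186² = 34596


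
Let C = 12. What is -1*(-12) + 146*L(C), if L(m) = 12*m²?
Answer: 252300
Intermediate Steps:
-1*(-12) + 146*L(C) = -1*(-12) + 146*(12*12²) = 12 + 146*(12*144) = 12 + 146*1728 = 12 + 252288 = 252300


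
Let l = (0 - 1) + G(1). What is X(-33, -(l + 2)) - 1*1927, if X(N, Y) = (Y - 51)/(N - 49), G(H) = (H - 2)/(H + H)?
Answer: -315925/164 ≈ -1926.4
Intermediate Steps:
G(H) = (-2 + H)/(2*H) (G(H) = (-2 + H)/((2*H)) = (-2 + H)*(1/(2*H)) = (-2 + H)/(2*H))
l = -3/2 (l = (0 - 1) + (½)*(-2 + 1)/1 = -1 + (½)*1*(-1) = -1 - ½ = -3/2 ≈ -1.5000)
X(N, Y) = (-51 + Y)/(-49 + N)
X(-33, -(l + 2)) - 1*1927 = (-51 - (-3/2 + 2))/(-49 - 33) - 1*1927 = (-51 - 1*½)/(-82) - 1927 = -(-51 - ½)/82 - 1927 = -1/82*(-103/2) - 1927 = 103/164 - 1927 = -315925/164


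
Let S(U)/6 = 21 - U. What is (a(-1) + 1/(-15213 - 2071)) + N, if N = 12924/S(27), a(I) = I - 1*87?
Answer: -7725949/17284 ≈ -447.00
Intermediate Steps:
a(I) = -87 + I (a(I) = I - 87 = -87 + I)
S(U) = 126 - 6*U (S(U) = 6*(21 - U) = 126 - 6*U)
N = -359 (N = 12924/(126 - 6*27) = 12924/(126 - 162) = 12924/(-36) = 12924*(-1/36) = -359)
(a(-1) + 1/(-15213 - 2071)) + N = ((-87 - 1) + 1/(-15213 - 2071)) - 359 = (-88 + 1/(-17284)) - 359 = (-88 - 1/17284) - 359 = -1520993/17284 - 359 = -7725949/17284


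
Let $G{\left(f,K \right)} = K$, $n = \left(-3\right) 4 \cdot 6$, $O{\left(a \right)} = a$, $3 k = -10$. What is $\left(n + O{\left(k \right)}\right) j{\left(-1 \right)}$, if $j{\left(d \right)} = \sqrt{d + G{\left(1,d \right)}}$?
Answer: $- \frac{226 i \sqrt{2}}{3} \approx - 106.54 i$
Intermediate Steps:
$k = - \frac{10}{3}$ ($k = \frac{1}{3} \left(-10\right) = - \frac{10}{3} \approx -3.3333$)
$n = -72$ ($n = \left(-12\right) 6 = -72$)
$j{\left(d \right)} = \sqrt{2} \sqrt{d}$ ($j{\left(d \right)} = \sqrt{d + d} = \sqrt{2 d} = \sqrt{2} \sqrt{d}$)
$\left(n + O{\left(k \right)}\right) j{\left(-1 \right)} = \left(-72 - \frac{10}{3}\right) \sqrt{2} \sqrt{-1} = - \frac{226 \sqrt{2} i}{3} = - \frac{226 i \sqrt{2}}{3}$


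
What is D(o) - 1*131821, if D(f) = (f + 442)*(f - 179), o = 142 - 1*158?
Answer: -214891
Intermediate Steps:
o = -16 (o = 142 - 158 = -16)
D(f) = (-179 + f)*(442 + f) (D(f) = (442 + f)*(-179 + f) = (-179 + f)*(442 + f))
D(o) - 1*131821 = (-79118 + (-16)**2 + 263*(-16)) - 1*131821 = (-79118 + 256 - 4208) - 131821 = -83070 - 131821 = -214891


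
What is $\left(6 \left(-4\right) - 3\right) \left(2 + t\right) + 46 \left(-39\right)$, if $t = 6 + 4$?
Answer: $-2118$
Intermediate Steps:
$t = 10$
$\left(6 \left(-4\right) - 3\right) \left(2 + t\right) + 46 \left(-39\right) = \left(6 \left(-4\right) - 3\right) \left(2 + 10\right) + 46 \left(-39\right) = \left(-24 - 3\right) 12 - 1794 = \left(-27\right) 12 - 1794 = -324 - 1794 = -2118$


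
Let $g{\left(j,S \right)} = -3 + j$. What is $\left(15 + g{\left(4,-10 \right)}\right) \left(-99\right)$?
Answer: $-1584$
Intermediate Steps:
$\left(15 + g{\left(4,-10 \right)}\right) \left(-99\right) = \left(15 + \left(-3 + 4\right)\right) \left(-99\right) = \left(15 + 1\right) \left(-99\right) = 16 \left(-99\right) = -1584$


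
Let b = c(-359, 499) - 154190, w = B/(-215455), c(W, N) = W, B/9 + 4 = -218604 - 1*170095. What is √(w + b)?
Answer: 2*I*√1793385825078235/215455 ≈ 393.11*I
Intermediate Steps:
B = -3498327 (B = -36 + 9*(-218604 - 1*170095) = -36 + 9*(-218604 - 170095) = -36 + 9*(-388699) = -36 - 3498291 = -3498327)
w = 3498327/215455 (w = -3498327/(-215455) = -3498327*(-1/215455) = 3498327/215455 ≈ 16.237)
b = -154549 (b = -359 - 154190 = -154549)
√(w + b) = √(3498327/215455 - 154549) = √(-33294856468/215455) = 2*I*√1793385825078235/215455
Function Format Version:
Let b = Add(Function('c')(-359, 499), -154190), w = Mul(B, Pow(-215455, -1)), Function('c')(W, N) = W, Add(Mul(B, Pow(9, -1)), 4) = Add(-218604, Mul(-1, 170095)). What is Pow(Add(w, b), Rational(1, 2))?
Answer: Mul(Rational(2, 215455), I, Pow(1793385825078235, Rational(1, 2))) ≈ Mul(393.11, I)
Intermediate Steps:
B = -3498327 (B = Add(-36, Mul(9, Add(-218604, Mul(-1, 170095)))) = Add(-36, Mul(9, Add(-218604, -170095))) = Add(-36, Mul(9, -388699)) = Add(-36, -3498291) = -3498327)
w = Rational(3498327, 215455) (w = Mul(-3498327, Pow(-215455, -1)) = Mul(-3498327, Rational(-1, 215455)) = Rational(3498327, 215455) ≈ 16.237)
b = -154549 (b = Add(-359, -154190) = -154549)
Pow(Add(w, b), Rational(1, 2)) = Pow(Add(Rational(3498327, 215455), -154549), Rational(1, 2)) = Pow(Rational(-33294856468, 215455), Rational(1, 2)) = Mul(Rational(2, 215455), I, Pow(1793385825078235, Rational(1, 2)))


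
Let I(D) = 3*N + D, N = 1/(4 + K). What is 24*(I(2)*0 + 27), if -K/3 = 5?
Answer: 648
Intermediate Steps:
K = -15 (K = -3*5 = -15)
N = -1/11 (N = 1/(4 - 15) = 1/(-11) = -1/11 ≈ -0.090909)
I(D) = -3/11 + D (I(D) = 3*(-1/11) + D = -3/11 + D)
24*(I(2)*0 + 27) = 24*((-3/11 + 2)*0 + 27) = 24*((19/11)*0 + 27) = 24*(0 + 27) = 24*27 = 648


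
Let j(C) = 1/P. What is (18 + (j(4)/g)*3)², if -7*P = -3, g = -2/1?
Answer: 841/4 ≈ 210.25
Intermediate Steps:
g = -2 (g = -2*1 = -2)
P = 3/7 (P = -⅐*(-3) = 3/7 ≈ 0.42857)
j(C) = 7/3 (j(C) = 1/(3/7) = 7/3)
(18 + (j(4)/g)*3)² = (18 + ((7/3)/(-2))*3)² = (18 + ((7/3)*(-½))*3)² = (18 - 7/6*3)² = (18 - 7/2)² = (29/2)² = 841/4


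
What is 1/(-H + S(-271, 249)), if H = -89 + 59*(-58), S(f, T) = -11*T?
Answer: 1/772 ≈ 0.0012953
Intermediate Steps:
H = -3511 (H = -89 - 3422 = -3511)
1/(-H + S(-271, 249)) = 1/(-1*(-3511) - 11*249) = 1/(3511 - 2739) = 1/772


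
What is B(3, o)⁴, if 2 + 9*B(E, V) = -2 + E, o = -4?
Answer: 1/6561 ≈ 0.00015242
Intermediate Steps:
B(E, V) = -4/9 + E/9 (B(E, V) = -2/9 + (-2 + E)/9 = -2/9 + (-2/9 + E/9) = -4/9 + E/9)
B(3, o)⁴ = (-4/9 + (⅑)*3)⁴ = (-4/9 + ⅓)⁴ = (-⅑)⁴ = 1/6561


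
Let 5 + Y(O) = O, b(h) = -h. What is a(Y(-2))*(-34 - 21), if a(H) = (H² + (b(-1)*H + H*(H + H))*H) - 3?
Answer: 32505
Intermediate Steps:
Y(O) = -5 + O
a(H) = -3 + H² + H*(H + 2*H²) (a(H) = (H² + ((-1*(-1))*H + H*(H + H))*H) - 3 = (H² + (1*H + H*(2*H))*H) - 3 = (H² + (H + 2*H²)*H) - 3 = (H² + H*(H + 2*H²)) - 3 = -3 + H² + H*(H + 2*H²))
a(Y(-2))*(-34 - 21) = (-3 + 2*(-5 - 2)² + 2*(-5 - 2)³)*(-34 - 21) = (-3 + 2*(-7)² + 2*(-7)³)*(-55) = (-3 + 2*49 + 2*(-343))*(-55) = (-3 + 98 - 686)*(-55) = -591*(-55) = 32505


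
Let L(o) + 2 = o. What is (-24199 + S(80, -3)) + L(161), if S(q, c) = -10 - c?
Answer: -24047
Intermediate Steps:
L(o) = -2 + o
(-24199 + S(80, -3)) + L(161) = (-24199 + (-10 - 1*(-3))) + (-2 + 161) = (-24199 + (-10 + 3)) + 159 = (-24199 - 7) + 159 = -24206 + 159 = -24047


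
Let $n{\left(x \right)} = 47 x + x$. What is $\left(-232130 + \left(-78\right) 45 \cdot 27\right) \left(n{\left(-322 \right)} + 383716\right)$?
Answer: $-120384194000$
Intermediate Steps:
$n{\left(x \right)} = 48 x$
$\left(-232130 + \left(-78\right) 45 \cdot 27\right) \left(n{\left(-322 \right)} + 383716\right) = \left(-232130 + \left(-78\right) 45 \cdot 27\right) \left(48 \left(-322\right) + 383716\right) = \left(-232130 - 94770\right) \left(-15456 + 383716\right) = \left(-232130 - 94770\right) 368260 = \left(-326900\right) 368260 = -120384194000$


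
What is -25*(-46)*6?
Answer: 6900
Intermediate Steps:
-25*(-46)*6 = 1150*6 = 6900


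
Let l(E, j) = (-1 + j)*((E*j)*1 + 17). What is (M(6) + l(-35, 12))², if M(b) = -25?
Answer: 19873764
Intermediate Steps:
l(E, j) = (-1 + j)*(17 + E*j) (l(E, j) = (-1 + j)*(E*j + 17) = (-1 + j)*(17 + E*j))
(M(6) + l(-35, 12))² = (-25 + (-17 + 17*12 - 35*12² - 1*(-35)*12))² = (-25 + (-17 + 204 - 35*144 + 420))² = (-25 + (-17 + 204 - 5040 + 420))² = (-25 - 4433)² = (-4458)² = 19873764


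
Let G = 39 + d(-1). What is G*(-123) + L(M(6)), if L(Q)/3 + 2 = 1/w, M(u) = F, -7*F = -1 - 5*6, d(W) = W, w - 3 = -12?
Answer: -14041/3 ≈ -4680.3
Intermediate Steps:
w = -9 (w = 3 - 12 = -9)
F = 31/7 (F = -(-1 - 5*6)/7 = -(-1 - 30)/7 = -1/7*(-31) = 31/7 ≈ 4.4286)
M(u) = 31/7
G = 38 (G = 39 - 1 = 38)
L(Q) = -19/3 (L(Q) = -6 + 3/(-9) = -6 + 3*(-1/9) = -6 - 1/3 = -19/3)
G*(-123) + L(M(6)) = 38*(-123) - 19/3 = -4674 - 19/3 = -14041/3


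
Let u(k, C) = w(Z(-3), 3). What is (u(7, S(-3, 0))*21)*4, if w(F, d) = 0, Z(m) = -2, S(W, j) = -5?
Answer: 0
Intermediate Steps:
u(k, C) = 0
(u(7, S(-3, 0))*21)*4 = (0*21)*4 = 0*4 = 0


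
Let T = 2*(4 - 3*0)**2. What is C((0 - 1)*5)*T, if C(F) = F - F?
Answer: 0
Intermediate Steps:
C(F) = 0
T = 32 (T = 2*(4 + 0)**2 = 2*4**2 = 2*16 = 32)
C((0 - 1)*5)*T = 0*32 = 0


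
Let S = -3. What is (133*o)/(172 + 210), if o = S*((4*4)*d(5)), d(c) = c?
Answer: -15960/191 ≈ -83.560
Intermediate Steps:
o = -240 (o = -3*4*4*5 = -48*5 = -3*80 = -240)
(133*o)/(172 + 210) = (133*(-240))/(172 + 210) = -31920/382 = -31920*1/382 = -15960/191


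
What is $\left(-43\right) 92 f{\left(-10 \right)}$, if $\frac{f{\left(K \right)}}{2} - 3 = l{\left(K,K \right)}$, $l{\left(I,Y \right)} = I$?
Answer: $55384$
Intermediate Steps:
$f{\left(K \right)} = 6 + 2 K$
$\left(-43\right) 92 f{\left(-10 \right)} = \left(-43\right) 92 \left(6 + 2 \left(-10\right)\right) = - 3956 \left(6 - 20\right) = \left(-3956\right) \left(-14\right) = 55384$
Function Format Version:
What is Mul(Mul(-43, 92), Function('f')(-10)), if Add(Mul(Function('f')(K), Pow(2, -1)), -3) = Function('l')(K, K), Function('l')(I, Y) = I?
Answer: 55384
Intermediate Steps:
Function('f')(K) = Add(6, Mul(2, K))
Mul(Mul(-43, 92), Function('f')(-10)) = Mul(Mul(-43, 92), Add(6, Mul(2, -10))) = Mul(-3956, Add(6, -20)) = Mul(-3956, -14) = 55384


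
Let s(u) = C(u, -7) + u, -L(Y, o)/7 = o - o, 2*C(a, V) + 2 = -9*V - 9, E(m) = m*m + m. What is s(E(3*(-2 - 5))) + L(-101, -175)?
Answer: 446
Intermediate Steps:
E(m) = m + m**2 (E(m) = m**2 + m = m + m**2)
C(a, V) = -11/2 - 9*V/2 (C(a, V) = -1 + (-9*V - 9)/2 = -1 + (-9 - 9*V)/2 = -1 + (-9/2 - 9*V/2) = -11/2 - 9*V/2)
L(Y, o) = 0 (L(Y, o) = -7*(o - o) = -7*0 = 0)
s(u) = 26 + u (s(u) = (-11/2 - 9/2*(-7)) + u = (-11/2 + 63/2) + u = 26 + u)
s(E(3*(-2 - 5))) + L(-101, -175) = (26 + (3*(-2 - 5))*(1 + 3*(-2 - 5))) + 0 = (26 + (3*(-7))*(1 + 3*(-7))) + 0 = (26 - 21*(1 - 21)) + 0 = (26 - 21*(-20)) + 0 = (26 + 420) + 0 = 446 + 0 = 446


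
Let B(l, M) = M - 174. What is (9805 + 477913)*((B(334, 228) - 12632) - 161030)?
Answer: -84671746544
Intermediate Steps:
B(l, M) = -174 + M
(9805 + 477913)*((B(334, 228) - 12632) - 161030) = (9805 + 477913)*(((-174 + 228) - 12632) - 161030) = 487718*((54 - 12632) - 161030) = 487718*(-12578 - 161030) = 487718*(-173608) = -84671746544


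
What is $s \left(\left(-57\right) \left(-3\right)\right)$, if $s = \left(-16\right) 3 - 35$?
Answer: $-14193$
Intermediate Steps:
$s = -83$ ($s = -48 - 35 = -83$)
$s \left(\left(-57\right) \left(-3\right)\right) = - 83 \left(\left(-57\right) \left(-3\right)\right) = \left(-83\right) 171 = -14193$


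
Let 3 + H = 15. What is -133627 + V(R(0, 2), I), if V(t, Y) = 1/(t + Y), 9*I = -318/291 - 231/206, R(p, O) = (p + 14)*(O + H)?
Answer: -4704205396297/35204005 ≈ -1.3363e+5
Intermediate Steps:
H = 12 (H = -3 + 15 = 12)
R(p, O) = (12 + O)*(14 + p) (R(p, O) = (p + 14)*(O + 12) = (14 + p)*(12 + O) = (12 + O)*(14 + p))
I = -44243/179838 (I = (-318/291 - 231/206)/9 = (-318*1/291 - 231*1/206)/9 = (-106/97 - 231/206)/9 = (1/9)*(-44243/19982) = -44243/179838 ≈ -0.24602)
V(t, Y) = 1/(Y + t)
-133627 + V(R(0, 2), I) = -133627 + 1/(-44243/179838 + (168 + 12*0 + 14*2 + 2*0)) = -133627 + 1/(-44243/179838 + (168 + 0 + 28 + 0)) = -133627 + 1/(-44243/179838 + 196) = -133627 + 1/(35204005/179838) = -133627 + 179838/35204005 = -4704205396297/35204005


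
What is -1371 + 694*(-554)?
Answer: -385847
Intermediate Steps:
-1371 + 694*(-554) = -1371 - 384476 = -385847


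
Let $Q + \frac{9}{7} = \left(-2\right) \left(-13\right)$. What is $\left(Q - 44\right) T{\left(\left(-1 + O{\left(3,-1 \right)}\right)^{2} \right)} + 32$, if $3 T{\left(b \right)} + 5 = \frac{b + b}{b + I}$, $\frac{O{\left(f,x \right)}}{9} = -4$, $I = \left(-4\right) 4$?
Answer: $\frac{161429}{3157} \approx 51.134$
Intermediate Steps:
$I = -16$
$O{\left(f,x \right)} = -36$ ($O{\left(f,x \right)} = 9 \left(-4\right) = -36$)
$T{\left(b \right)} = - \frac{5}{3} + \frac{2 b}{3 \left(-16 + b\right)}$ ($T{\left(b \right)} = - \frac{5}{3} + \frac{\left(b + b\right) \frac{1}{b - 16}}{3} = - \frac{5}{3} + \frac{2 b \frac{1}{-16 + b}}{3} = - \frac{5}{3} + \frac{2 b}{3 \left(-16 + b\right)}$)
$Q = \frac{173}{7}$ ($Q = - \frac{9}{7} - -26 = - \frac{9}{7} + 26 = \frac{173}{7} \approx 24.714$)
$\left(Q - 44\right) T{\left(\left(-1 + O{\left(3,-1 \right)}\right)^{2} \right)} + 32 = \left(\frac{173}{7} - 44\right) \frac{\frac{80}{3} - \left(-1 - 36\right)^{2}}{-16 + \left(-1 - 36\right)^{2}} + 32 = \left(\frac{173}{7} - 44\right) \frac{\frac{80}{3} - \left(-37\right)^{2}}{-16 + \left(-37\right)^{2}} + 32 = - \frac{135 \frac{\frac{80}{3} - 1369}{-16 + 1369}}{7} + 32 = - \frac{135 \frac{\frac{80}{3} - 1369}{1353}}{7} + 32 = - \frac{135 \cdot \frac{1}{1353} \left(- \frac{4027}{3}\right)}{7} + 32 = \left(- \frac{135}{7}\right) \left(- \frac{4027}{4059}\right) + 32 = \frac{60405}{3157} + 32 = \frac{161429}{3157}$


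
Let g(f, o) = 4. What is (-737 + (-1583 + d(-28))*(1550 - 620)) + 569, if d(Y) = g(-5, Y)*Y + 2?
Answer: -1574658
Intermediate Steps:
d(Y) = 2 + 4*Y (d(Y) = 4*Y + 2 = 2 + 4*Y)
(-737 + (-1583 + d(-28))*(1550 - 620)) + 569 = (-737 + (-1583 + (2 + 4*(-28)))*(1550 - 620)) + 569 = (-737 + (-1583 + (2 - 112))*930) + 569 = (-737 + (-1583 - 110)*930) + 569 = (-737 - 1693*930) + 569 = (-737 - 1574490) + 569 = -1575227 + 569 = -1574658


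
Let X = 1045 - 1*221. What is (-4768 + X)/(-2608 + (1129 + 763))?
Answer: 986/179 ≈ 5.5084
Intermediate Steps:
X = 824 (X = 1045 - 221 = 824)
(-4768 + X)/(-2608 + (1129 + 763)) = (-4768 + 824)/(-2608 + (1129 + 763)) = -3944/(-2608 + 1892) = -3944/(-716) = -3944*(-1/716) = 986/179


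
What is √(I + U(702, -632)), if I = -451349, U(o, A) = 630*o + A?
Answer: I*√9721 ≈ 98.595*I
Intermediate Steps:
U(o, A) = A + 630*o
√(I + U(702, -632)) = √(-451349 + (-632 + 630*702)) = √(-451349 + (-632 + 442260)) = √(-451349 + 441628) = √(-9721) = I*√9721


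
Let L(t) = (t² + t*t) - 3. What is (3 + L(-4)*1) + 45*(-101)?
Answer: -4513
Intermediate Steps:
L(t) = -3 + 2*t² (L(t) = (t² + t²) - 3 = 2*t² - 3 = -3 + 2*t²)
(3 + L(-4)*1) + 45*(-101) = (3 + (-3 + 2*(-4)²)*1) + 45*(-101) = (3 + (-3 + 2*16)*1) - 4545 = (3 + (-3 + 32)*1) - 4545 = (3 + 29*1) - 4545 = (3 + 29) - 4545 = 32 - 4545 = -4513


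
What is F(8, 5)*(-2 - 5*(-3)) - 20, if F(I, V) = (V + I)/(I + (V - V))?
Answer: 9/8 ≈ 1.1250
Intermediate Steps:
F(I, V) = (I + V)/I (F(I, V) = (I + V)/(I + 0) = (I + V)/I)
F(8, 5)*(-2 - 5*(-3)) - 20 = ((8 + 5)/8)*(-2 - 5*(-3)) - 20 = ((1/8)*13)*(-2 + 15) - 20 = (13/8)*13 - 20 = 169/8 - 20 = 9/8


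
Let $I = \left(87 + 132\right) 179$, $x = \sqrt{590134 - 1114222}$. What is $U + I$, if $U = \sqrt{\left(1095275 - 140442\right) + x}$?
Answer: $39201 + \sqrt{954833 + 6 i \sqrt{14558}} \approx 40178.0 + 0.37043 i$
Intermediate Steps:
$x = 6 i \sqrt{14558}$ ($x = \sqrt{-524088} = 6 i \sqrt{14558} \approx 723.94 i$)
$U = \sqrt{954833 + 6 i \sqrt{14558}}$ ($U = \sqrt{\left(1095275 - 140442\right) + 6 i \sqrt{14558}} = \sqrt{954833 + 6 i \sqrt{14558}} \approx 977.16 + 0.37 i$)
$I = 39201$ ($I = 219 \cdot 179 = 39201$)
$U + I = \sqrt{954833 + 6 i \sqrt{14558}} + 39201 = 39201 + \sqrt{954833 + 6 i \sqrt{14558}}$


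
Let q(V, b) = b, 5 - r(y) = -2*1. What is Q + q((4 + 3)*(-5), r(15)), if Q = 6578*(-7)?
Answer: -46039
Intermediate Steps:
r(y) = 7 (r(y) = 5 - (-2) = 5 - 1*(-2) = 5 + 2 = 7)
Q = -46046
Q + q((4 + 3)*(-5), r(15)) = -46046 + 7 = -46039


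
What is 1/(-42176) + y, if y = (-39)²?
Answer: 64149695/42176 ≈ 1521.0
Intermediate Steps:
y = 1521
1/(-42176) + y = 1/(-42176) + 1521 = -1/42176 + 1521 = 64149695/42176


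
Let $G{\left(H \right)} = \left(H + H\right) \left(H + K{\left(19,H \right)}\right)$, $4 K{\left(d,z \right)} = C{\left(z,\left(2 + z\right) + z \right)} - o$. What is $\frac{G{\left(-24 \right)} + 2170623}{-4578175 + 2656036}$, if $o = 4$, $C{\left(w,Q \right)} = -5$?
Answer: $- \frac{723961}{640713} \approx -1.1299$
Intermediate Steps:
$K{\left(d,z \right)} = - \frac{9}{4}$ ($K{\left(d,z \right)} = \frac{-5 - 4}{4} = \frac{1}{4} \left(-9\right) = - \frac{9}{4}$)
$G{\left(H \right)} = 2 H \left(- \frac{9}{4} + H\right)$ ($G{\left(H \right)} = \left(H + H\right) \left(H - \frac{9}{4}\right) = 2 H \left(- \frac{9}{4} + H\right)$)
$\frac{G{\left(-24 \right)} + 2170623}{-4578175 + 2656036} = \frac{\frac{1}{2} \left(-24\right) \left(-9 + 4 \left(-24\right)\right) + 2170623}{-4578175 + 2656036} = \frac{\frac{1}{2} \left(-24\right) \left(-9 - 96\right) + 2170623}{-1922139} = \left(\frac{1}{2} \left(-24\right) \left(-105\right) + 2170623\right) \left(- \frac{1}{1922139}\right) = \left(1260 + 2170623\right) \left(- \frac{1}{1922139}\right) = 2171883 \left(- \frac{1}{1922139}\right) = - \frac{723961}{640713}$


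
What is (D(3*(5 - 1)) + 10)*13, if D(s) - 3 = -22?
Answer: -117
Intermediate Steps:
D(s) = -19 (D(s) = 3 - 22 = -19)
(D(3*(5 - 1)) + 10)*13 = (-19 + 10)*13 = -9*13 = -117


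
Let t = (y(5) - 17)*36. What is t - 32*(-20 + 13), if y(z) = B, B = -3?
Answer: -496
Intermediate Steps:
y(z) = -3
t = -720 (t = (-3 - 17)*36 = -20*36 = -720)
t - 32*(-20 + 13) = -720 - 32*(-20 + 13) = -720 - 32*(-7) = -720 - 1*(-224) = -720 + 224 = -496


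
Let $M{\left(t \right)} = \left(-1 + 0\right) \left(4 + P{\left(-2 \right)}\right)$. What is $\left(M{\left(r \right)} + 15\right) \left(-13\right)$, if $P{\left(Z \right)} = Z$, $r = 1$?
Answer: $-169$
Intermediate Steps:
$M{\left(t \right)} = -2$ ($M{\left(t \right)} = \left(-1 + 0\right) \left(4 - 2\right) = \left(-1\right) 2 = -2$)
$\left(M{\left(r \right)} + 15\right) \left(-13\right) = \left(-2 + 15\right) \left(-13\right) = 13 \left(-13\right) = -169$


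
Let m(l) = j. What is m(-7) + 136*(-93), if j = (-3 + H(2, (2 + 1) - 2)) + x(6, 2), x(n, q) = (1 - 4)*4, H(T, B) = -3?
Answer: -12666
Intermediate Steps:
x(n, q) = -12 (x(n, q) = -3*4 = -12)
j = -18 (j = (-3 - 3) - 12 = -6 - 12 = -18)
m(l) = -18
m(-7) + 136*(-93) = -18 + 136*(-93) = -18 - 12648 = -12666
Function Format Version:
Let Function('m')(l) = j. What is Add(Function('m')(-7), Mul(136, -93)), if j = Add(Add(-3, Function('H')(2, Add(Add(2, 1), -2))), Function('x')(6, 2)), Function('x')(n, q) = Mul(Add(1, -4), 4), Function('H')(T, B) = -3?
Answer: -12666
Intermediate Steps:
Function('x')(n, q) = -12 (Function('x')(n, q) = Mul(-3, 4) = -12)
j = -18 (j = Add(Add(-3, -3), -12) = Add(-6, -12) = -18)
Function('m')(l) = -18
Add(Function('m')(-7), Mul(136, -93)) = Add(-18, Mul(136, -93)) = Add(-18, -12648) = -12666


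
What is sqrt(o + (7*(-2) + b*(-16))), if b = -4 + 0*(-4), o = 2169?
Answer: sqrt(2219) ≈ 47.106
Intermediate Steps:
b = -4 (b = -4 + 0 = -4)
sqrt(o + (7*(-2) + b*(-16))) = sqrt(2169 + (7*(-2) - 4*(-16))) = sqrt(2169 + (-14 + 64)) = sqrt(2169 + 50) = sqrt(2219)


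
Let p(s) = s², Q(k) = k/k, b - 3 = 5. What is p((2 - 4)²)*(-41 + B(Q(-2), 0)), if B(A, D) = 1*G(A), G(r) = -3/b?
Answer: -662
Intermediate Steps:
b = 8 (b = 3 + 5 = 8)
Q(k) = 1
G(r) = -3/8
B(A, D) = -3/8 (B(A, D) = 1*(-3/8) = -3/8)
p((2 - 4)²)*(-41 + B(Q(-2), 0)) = ((2 - 4)²)²*(-41 - 3/8) = ((-2)²)²*(-331/8) = 4²*(-331/8) = 16*(-331/8) = -662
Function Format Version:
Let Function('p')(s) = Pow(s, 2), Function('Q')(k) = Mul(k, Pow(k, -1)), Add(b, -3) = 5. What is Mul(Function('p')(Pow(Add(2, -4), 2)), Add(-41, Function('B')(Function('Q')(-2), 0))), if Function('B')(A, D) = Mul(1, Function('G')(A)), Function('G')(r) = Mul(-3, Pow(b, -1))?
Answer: -662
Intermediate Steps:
b = 8 (b = Add(3, 5) = 8)
Function('Q')(k) = 1
Function('G')(r) = Rational(-3, 8) (Function('G')(r) = Mul(-3, Pow(8, -1)) = Mul(-3, Rational(1, 8)) = Rational(-3, 8))
Function('B')(A, D) = Rational(-3, 8) (Function('B')(A, D) = Mul(1, Rational(-3, 8)) = Rational(-3, 8))
Mul(Function('p')(Pow(Add(2, -4), 2)), Add(-41, Function('B')(Function('Q')(-2), 0))) = Mul(Pow(Pow(Add(2, -4), 2), 2), Add(-41, Rational(-3, 8))) = Mul(Pow(Pow(-2, 2), 2), Rational(-331, 8)) = Mul(Pow(4, 2), Rational(-331, 8)) = Mul(16, Rational(-331, 8)) = -662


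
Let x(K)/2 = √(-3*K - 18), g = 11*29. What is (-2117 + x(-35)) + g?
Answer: -1798 + 2*√87 ≈ -1779.3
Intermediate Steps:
g = 319
x(K) = 2*√(-18 - 3*K) (x(K) = 2*√(-3*K - 18) = 2*√(-18 - 3*K))
(-2117 + x(-35)) + g = (-2117 + 2*√(-18 - 3*(-35))) + 319 = (-2117 + 2*√(-18 + 105)) + 319 = (-2117 + 2*√87) + 319 = -1798 + 2*√87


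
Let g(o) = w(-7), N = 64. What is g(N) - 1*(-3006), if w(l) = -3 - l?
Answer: 3010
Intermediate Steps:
g(o) = 4 (g(o) = -3 - 1*(-7) = -3 + 7 = 4)
g(N) - 1*(-3006) = 4 - 1*(-3006) = 4 + 3006 = 3010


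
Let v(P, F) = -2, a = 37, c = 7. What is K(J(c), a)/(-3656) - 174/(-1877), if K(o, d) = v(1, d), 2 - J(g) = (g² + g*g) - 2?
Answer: 319949/3431156 ≈ 0.093248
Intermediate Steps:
J(g) = 4 - 2*g² (J(g) = 2 - ((g² + g*g) - 2) = 2 - ((g² + g²) - 2) = 2 - (2*g² - 2) = 2 - (-2 + 2*g²) = 2 + (2 - 2*g²) = 4 - 2*g²)
K(o, d) = -2
K(J(c), a)/(-3656) - 174/(-1877) = -2/(-3656) - 174/(-1877) = -2*(-1/3656) - 174*(-1/1877) = 1/1828 + 174/1877 = 319949/3431156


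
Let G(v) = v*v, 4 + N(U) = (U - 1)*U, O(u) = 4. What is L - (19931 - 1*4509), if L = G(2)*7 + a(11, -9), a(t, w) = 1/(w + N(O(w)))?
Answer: -15395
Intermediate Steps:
N(U) = -4 + U*(-1 + U) (N(U) = -4 + (U - 1)*U = -4 + (-1 + U)*U = -4 + U*(-1 + U))
G(v) = v²
a(t, w) = 1/(8 + w) (a(t, w) = 1/(w + (-4 + 4² - 1*4)) = 1/(w + (-4 + 16 - 4)) = 1/(w + 8) = 1/(8 + w))
L = 27 (L = 2²*7 + 1/(8 - 9) = 4*7 + 1/(-1) = 28 - 1 = 27)
L - (19931 - 1*4509) = 27 - (19931 - 1*4509) = 27 - (19931 - 4509) = 27 - 1*15422 = 27 - 15422 = -15395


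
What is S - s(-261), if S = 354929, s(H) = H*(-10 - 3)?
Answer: 351536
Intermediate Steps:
s(H) = -13*H (s(H) = H*(-13) = -13*H)
S - s(-261) = 354929 - (-13)*(-261) = 354929 - 1*3393 = 354929 - 3393 = 351536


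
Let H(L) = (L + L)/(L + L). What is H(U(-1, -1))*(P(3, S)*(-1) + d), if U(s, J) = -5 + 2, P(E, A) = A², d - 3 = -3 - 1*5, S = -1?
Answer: -6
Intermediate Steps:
d = -5 (d = 3 + (-3 - 1*5) = 3 + (-3 - 5) = 3 - 8 = -5)
U(s, J) = -3
H(L) = 1 (H(L) = (2*L)/((2*L)) = (2*L)*(1/(2*L)) = 1)
H(U(-1, -1))*(P(3, S)*(-1) + d) = 1*((-1)²*(-1) - 5) = 1*(1*(-1) - 5) = 1*(-1 - 5) = 1*(-6) = -6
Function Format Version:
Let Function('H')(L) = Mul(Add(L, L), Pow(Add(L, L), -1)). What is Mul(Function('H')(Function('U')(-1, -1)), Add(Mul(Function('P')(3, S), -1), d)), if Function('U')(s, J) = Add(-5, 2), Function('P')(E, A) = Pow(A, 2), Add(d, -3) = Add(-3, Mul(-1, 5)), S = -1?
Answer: -6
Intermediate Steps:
d = -5 (d = Add(3, Add(-3, Mul(-1, 5))) = Add(3, Add(-3, -5)) = Add(3, -8) = -5)
Function('U')(s, J) = -3
Function('H')(L) = 1 (Function('H')(L) = Mul(Mul(2, L), Pow(Mul(2, L), -1)) = Mul(Mul(2, L), Mul(Rational(1, 2), Pow(L, -1))) = 1)
Mul(Function('H')(Function('U')(-1, -1)), Add(Mul(Function('P')(3, S), -1), d)) = Mul(1, Add(Mul(Pow(-1, 2), -1), -5)) = Mul(1, Add(Mul(1, -1), -5)) = Mul(1, Add(-1, -5)) = Mul(1, -6) = -6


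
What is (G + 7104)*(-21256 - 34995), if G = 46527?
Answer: -3016797381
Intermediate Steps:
(G + 7104)*(-21256 - 34995) = (46527 + 7104)*(-21256 - 34995) = 53631*(-56251) = -3016797381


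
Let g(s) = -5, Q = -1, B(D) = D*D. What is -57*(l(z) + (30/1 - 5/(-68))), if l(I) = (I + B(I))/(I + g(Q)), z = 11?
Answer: -201837/68 ≈ -2968.2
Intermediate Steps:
B(D) = D**2
l(I) = (I + I**2)/(-5 + I) (l(I) = (I + I**2)/(I - 5) = (I + I**2)/(-5 + I))
-57*(l(z) + (30/1 - 5/(-68))) = -57*(11*(1 + 11)/(-5 + 11) + (30/1 - 5/(-68))) = -57*(11*12/6 + (30*1 - 5*(-1/68))) = -57*(11*(1/6)*12 + (30 + 5/68)) = -57*(22 + 2045/68) = -57*3541/68 = -201837/68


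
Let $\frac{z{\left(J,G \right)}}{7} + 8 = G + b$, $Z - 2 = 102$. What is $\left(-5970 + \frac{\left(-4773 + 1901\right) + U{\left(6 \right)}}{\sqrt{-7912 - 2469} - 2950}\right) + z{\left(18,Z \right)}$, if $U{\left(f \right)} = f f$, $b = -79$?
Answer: $- \frac{50970700531}{8712881} + \frac{2836 i \sqrt{10381}}{8712881} \approx -5850.0 + 0.033164 i$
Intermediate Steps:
$Z = 104$ ($Z = 2 + 102 = 104$)
$U{\left(f \right)} = f^{2}$
$z{\left(J,G \right)} = -609 + 7 G$ ($z{\left(J,G \right)} = -56 + 7 \left(G - 79\right) = -56 + 7 \left(-79 + G\right) = -56 + \left(-553 + 7 G\right) = -609 + 7 G$)
$\left(-5970 + \frac{\left(-4773 + 1901\right) + U{\left(6 \right)}}{\sqrt{-7912 - 2469} - 2950}\right) + z{\left(18,Z \right)} = \left(-5970 + \frac{\left(-4773 + 1901\right) + 6^{2}}{\sqrt{-7912 - 2469} - 2950}\right) + \left(-609 + 7 \cdot 104\right) = \left(-5970 + \frac{-2872 + 36}{\sqrt{-10381} - 2950}\right) + \left(-609 + 728\right) = \left(-5970 - \frac{2836}{i \sqrt{10381} - 2950}\right) + 119 = \left(-5970 - \frac{2836}{-2950 + i \sqrt{10381}}\right) + 119 = -5851 - \frac{2836}{-2950 + i \sqrt{10381}}$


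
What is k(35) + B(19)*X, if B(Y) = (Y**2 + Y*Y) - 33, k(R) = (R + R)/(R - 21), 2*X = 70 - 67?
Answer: 2077/2 ≈ 1038.5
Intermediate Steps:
X = 3/2 (X = (70 - 67)/2 = (1/2)*3 = 3/2 ≈ 1.5000)
k(R) = 2*R/(-21 + R) (k(R) = (2*R)/(-21 + R) = 2*R/(-21 + R))
B(Y) = -33 + 2*Y**2 (B(Y) = (Y**2 + Y**2) - 33 = 2*Y**2 - 33 = -33 + 2*Y**2)
k(35) + B(19)*X = 2*35/(-21 + 35) + (-33 + 2*19**2)*(3/2) = 2*35/14 + (-33 + 2*361)*(3/2) = 2*35*(1/14) + (-33 + 722)*(3/2) = 5 + 689*(3/2) = 5 + 2067/2 = 2077/2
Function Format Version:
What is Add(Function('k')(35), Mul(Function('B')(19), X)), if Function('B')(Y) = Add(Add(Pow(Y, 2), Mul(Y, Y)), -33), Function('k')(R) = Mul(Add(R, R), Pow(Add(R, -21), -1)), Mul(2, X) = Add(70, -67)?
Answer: Rational(2077, 2) ≈ 1038.5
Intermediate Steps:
X = Rational(3, 2) (X = Mul(Rational(1, 2), Add(70, -67)) = Mul(Rational(1, 2), 3) = Rational(3, 2) ≈ 1.5000)
Function('k')(R) = Mul(2, R, Pow(Add(-21, R), -1)) (Function('k')(R) = Mul(Mul(2, R), Pow(Add(-21, R), -1)) = Mul(2, R, Pow(Add(-21, R), -1)))
Function('B')(Y) = Add(-33, Mul(2, Pow(Y, 2))) (Function('B')(Y) = Add(Add(Pow(Y, 2), Pow(Y, 2)), -33) = Add(Mul(2, Pow(Y, 2)), -33) = Add(-33, Mul(2, Pow(Y, 2))))
Add(Function('k')(35), Mul(Function('B')(19), X)) = Add(Mul(2, 35, Pow(Add(-21, 35), -1)), Mul(Add(-33, Mul(2, Pow(19, 2))), Rational(3, 2))) = Add(Mul(2, 35, Pow(14, -1)), Mul(Add(-33, Mul(2, 361)), Rational(3, 2))) = Add(Mul(2, 35, Rational(1, 14)), Mul(Add(-33, 722), Rational(3, 2))) = Add(5, Mul(689, Rational(3, 2))) = Add(5, Rational(2067, 2)) = Rational(2077, 2)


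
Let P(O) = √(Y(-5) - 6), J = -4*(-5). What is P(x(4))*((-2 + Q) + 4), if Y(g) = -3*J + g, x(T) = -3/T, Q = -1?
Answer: I*√71 ≈ 8.4261*I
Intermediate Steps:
J = 20
Y(g) = -60 + g (Y(g) = -3*20 + g = -60 + g)
P(O) = I*√71 (P(O) = √((-60 - 5) - 6) = √(-65 - 6) = √(-71) = I*√71)
P(x(4))*((-2 + Q) + 4) = (I*√71)*((-2 - 1) + 4) = (I*√71)*(-3 + 4) = (I*√71)*1 = I*√71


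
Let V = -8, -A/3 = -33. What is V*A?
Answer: -792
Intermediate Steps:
A = 99 (A = -3*(-33) = 99)
V*A = -8*99 = -792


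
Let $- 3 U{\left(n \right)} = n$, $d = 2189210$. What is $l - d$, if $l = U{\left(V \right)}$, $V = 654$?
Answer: $-2189428$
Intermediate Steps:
$U{\left(n \right)} = - \frac{n}{3}$
$l = -218$ ($l = \left(- \frac{1}{3}\right) 654 = -218$)
$l - d = -218 - 2189210 = -2189428$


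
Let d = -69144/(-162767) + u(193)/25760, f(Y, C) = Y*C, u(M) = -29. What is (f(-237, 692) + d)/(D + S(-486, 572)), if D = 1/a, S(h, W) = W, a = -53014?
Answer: -18227458338823536881/63572429698112720 ≈ -286.72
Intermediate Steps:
D = -1/53014 (D = 1/(-53014) = -1/53014 ≈ -1.8863e-5)
f(Y, C) = C*Y
d = 1776429197/4192877920 (d = -69144/(-162767) - 29/25760 = -69144*(-1/162767) - 29*1/25760 = 69144/162767 - 29/25760 = 1776429197/4192877920 ≈ 0.42368)
(f(-237, 692) + d)/(D + S(-486, 572)) = (692*(-237) + 1776429197/4192877920)/(-1/53014 + 572) = (-164004 + 1776429197/4192877920)/(30324007/53014) = -687646973962483/4192877920*53014/30324007 = -18227458338823536881/63572429698112720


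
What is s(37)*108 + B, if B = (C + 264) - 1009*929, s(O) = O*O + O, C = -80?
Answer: -785329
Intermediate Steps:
s(O) = O + O**2 (s(O) = O**2 + O = O + O**2)
B = -937177 (B = (-80 + 264) - 1009*929 = 184 - 937361 = -937177)
s(37)*108 + B = (37*(1 + 37))*108 - 937177 = (37*38)*108 - 937177 = 1406*108 - 937177 = 151848 - 937177 = -785329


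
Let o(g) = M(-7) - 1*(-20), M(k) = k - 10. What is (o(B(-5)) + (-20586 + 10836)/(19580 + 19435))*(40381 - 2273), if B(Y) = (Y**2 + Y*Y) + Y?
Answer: 272586524/2601 ≈ 1.0480e+5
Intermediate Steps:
M(k) = -10 + k
B(Y) = Y + 2*Y**2 (B(Y) = (Y**2 + Y**2) + Y = 2*Y**2 + Y = Y + 2*Y**2)
o(g) = 3 (o(g) = (-10 - 7) - 1*(-20) = -17 + 20 = 3)
(o(B(-5)) + (-20586 + 10836)/(19580 + 19435))*(40381 - 2273) = (3 + (-20586 + 10836)/(19580 + 19435))*(40381 - 2273) = (3 - 9750/39015)*38108 = (3 - 9750*1/39015)*38108 = (3 - 650/2601)*38108 = (7153/2601)*38108 = 272586524/2601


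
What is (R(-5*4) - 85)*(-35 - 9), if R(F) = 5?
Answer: 3520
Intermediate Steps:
(R(-5*4) - 85)*(-35 - 9) = (5 - 85)*(-35 - 9) = -80*(-44) = 3520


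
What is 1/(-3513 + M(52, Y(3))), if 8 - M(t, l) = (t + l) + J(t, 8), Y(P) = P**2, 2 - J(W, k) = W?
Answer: -1/3516 ≈ -0.00028441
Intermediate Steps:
J(W, k) = 2 - W
M(t, l) = 6 - l (M(t, l) = 8 - ((t + l) + (2 - t)) = 8 - ((l + t) + (2 - t)) = 8 - (2 + l) = 8 + (-2 - l) = 6 - l)
1/(-3513 + M(52, Y(3))) = 1/(-3513 + (6 - 1*3**2)) = 1/(-3513 + (6 - 1*9)) = 1/(-3513 + (6 - 9)) = 1/(-3513 - 3) = 1/(-3516) = -1/3516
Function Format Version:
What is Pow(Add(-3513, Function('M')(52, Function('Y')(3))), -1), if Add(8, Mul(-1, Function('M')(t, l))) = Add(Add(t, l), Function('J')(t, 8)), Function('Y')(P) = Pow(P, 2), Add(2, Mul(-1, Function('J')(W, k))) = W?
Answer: Rational(-1, 3516) ≈ -0.00028441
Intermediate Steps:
Function('J')(W, k) = Add(2, Mul(-1, W))
Function('M')(t, l) = Add(6, Mul(-1, l)) (Function('M')(t, l) = Add(8, Mul(-1, Add(Add(t, l), Add(2, Mul(-1, t))))) = Add(8, Mul(-1, Add(Add(l, t), Add(2, Mul(-1, t))))) = Add(8, Mul(-1, Add(2, l))) = Add(8, Add(-2, Mul(-1, l))) = Add(6, Mul(-1, l)))
Pow(Add(-3513, Function('M')(52, Function('Y')(3))), -1) = Pow(Add(-3513, Add(6, Mul(-1, Pow(3, 2)))), -1) = Pow(Add(-3513, Add(6, Mul(-1, 9))), -1) = Pow(Add(-3513, Add(6, -9)), -1) = Pow(Add(-3513, -3), -1) = Pow(-3516, -1) = Rational(-1, 3516)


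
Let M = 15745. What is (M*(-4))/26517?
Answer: -62980/26517 ≈ -2.3751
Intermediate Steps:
(M*(-4))/26517 = (15745*(-4))/26517 = -62980*1/26517 = -62980/26517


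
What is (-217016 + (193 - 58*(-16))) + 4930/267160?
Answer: -5767850327/26716 ≈ -2.1590e+5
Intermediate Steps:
(-217016 + (193 - 58*(-16))) + 4930/267160 = (-217016 + (193 + 928)) + 4930*(1/267160) = (-217016 + 1121) + 493/26716 = -215895 + 493/26716 = -5767850327/26716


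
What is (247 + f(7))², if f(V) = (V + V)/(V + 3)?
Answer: 1542564/25 ≈ 61703.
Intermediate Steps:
f(V) = 2*V/(3 + V) (f(V) = (2*V)/(3 + V) = 2*V/(3 + V))
(247 + f(7))² = (247 + 2*7/(3 + 7))² = (247 + 2*7/10)² = (247 + 2*7*(⅒))² = (247 + 7/5)² = (1242/5)² = 1542564/25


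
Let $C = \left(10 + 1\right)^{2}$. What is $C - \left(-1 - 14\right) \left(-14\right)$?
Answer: $-89$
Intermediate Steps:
$C = 121$ ($C = 11^{2} = 121$)
$C - \left(-1 - 14\right) \left(-14\right) = 121 - \left(-1 - 14\right) \left(-14\right) = 121 - \left(-15\right) \left(-14\right) = 121 - 210 = -89$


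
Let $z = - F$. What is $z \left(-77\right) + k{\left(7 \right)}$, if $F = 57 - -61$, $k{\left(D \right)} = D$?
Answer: $9093$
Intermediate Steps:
$F = 118$ ($F = 57 + 61 = 118$)
$z = -118$ ($z = \left(-1\right) 118 = -118$)
$z \left(-77\right) + k{\left(7 \right)} = \left(-118\right) \left(-77\right) + 7 = 9086 + 7 = 9093$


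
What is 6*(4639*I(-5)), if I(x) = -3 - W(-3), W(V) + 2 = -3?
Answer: 55668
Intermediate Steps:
W(V) = -5 (W(V) = -2 - 3 = -5)
I(x) = 2 (I(x) = -3 - 1*(-5) = -3 + 5 = 2)
6*(4639*I(-5)) = 6*(4639*2) = 6*9278 = 55668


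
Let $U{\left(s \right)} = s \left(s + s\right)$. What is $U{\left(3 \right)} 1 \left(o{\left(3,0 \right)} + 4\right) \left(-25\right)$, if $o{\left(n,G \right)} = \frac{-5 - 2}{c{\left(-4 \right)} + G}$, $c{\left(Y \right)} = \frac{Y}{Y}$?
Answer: $1350$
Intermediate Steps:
$c{\left(Y \right)} = 1$
$o{\left(n,G \right)} = - \frac{7}{1 + G}$ ($o{\left(n,G \right)} = \frac{-5 - 2}{1 + G} = - \frac{7}{1 + G}$)
$U{\left(s \right)} = 2 s^{2}$ ($U{\left(s \right)} = s 2 s = 2 s^{2}$)
$U{\left(3 \right)} 1 \left(o{\left(3,0 \right)} + 4\right) \left(-25\right) = 2 \cdot 3^{2} \cdot 1 \left(- \frac{7}{1 + 0} + 4\right) \left(-25\right) = 2 \cdot 9 \cdot 1 \left(- \frac{7}{1} + 4\right) \left(-25\right) = 18 \cdot 1 \left(\left(-7\right) 1 + 4\right) \left(-25\right) = 18 \cdot 1 \left(-7 + 4\right) \left(-25\right) = 18 \cdot 1 \left(-3\right) \left(-25\right) = 18 \left(-3\right) \left(-25\right) = \left(-54\right) \left(-25\right) = 1350$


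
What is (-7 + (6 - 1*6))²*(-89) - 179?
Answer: -4540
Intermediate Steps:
(-7 + (6 - 1*6))²*(-89) - 179 = (-7 + (6 - 6))²*(-89) - 179 = (-7 + 0)²*(-89) - 179 = (-7)²*(-89) - 179 = 49*(-89) - 179 = -4361 - 179 = -4540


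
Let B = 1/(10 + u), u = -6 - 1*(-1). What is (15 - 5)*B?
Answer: 2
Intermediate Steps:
u = -5 (u = -6 + 1 = -5)
B = 1/5 (B = 1/(10 - 5) = 1/5 ≈ 0.20000)
(15 - 5)*B = (15 - 5)*(1/5) = 10*(1/5) = 2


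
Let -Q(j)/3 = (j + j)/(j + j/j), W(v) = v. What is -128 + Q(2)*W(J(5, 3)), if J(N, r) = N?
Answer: -148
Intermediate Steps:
Q(j) = -6*j/(1 + j) (Q(j) = -3*(j + j)/(j + j/j) = -3*2*j/(j + 1) = -3*2*j/(1 + j) = -6*j/(1 + j))
-128 + Q(2)*W(J(5, 3)) = -128 - 6*2/(1 + 2)*5 = -128 - 6*2/3*5 = -128 - 6*2*1/3*5 = -128 - 4*5 = -128 - 20 = -148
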